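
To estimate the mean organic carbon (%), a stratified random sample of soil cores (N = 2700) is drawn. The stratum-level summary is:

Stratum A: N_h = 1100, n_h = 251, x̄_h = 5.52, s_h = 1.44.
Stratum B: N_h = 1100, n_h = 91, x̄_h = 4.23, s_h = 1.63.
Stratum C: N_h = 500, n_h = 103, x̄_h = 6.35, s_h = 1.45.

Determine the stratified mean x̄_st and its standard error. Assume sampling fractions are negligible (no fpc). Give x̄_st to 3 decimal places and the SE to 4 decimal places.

x̄_st ≈ 5.148, SE ≈ 0.0832

x̄_st = Σ W_h x̄_h = (1100·5.52 + 1100·4.23 + 500·6.35)/2700 = 5.14815
V̂(x̄_st) = Σ W_h² s_h²/n_h, with W_h = N_h/N and N = 2700:
  stratum A: (1100/2700)²·1.44²/251 = 0.00137123
  stratum B: (1100/2700)²·1.63²/91 = 0.00484609
  stratum C: (500/2700)²·1.45²/103 = 0.000700021
V̂(x̄_st) = 0.00691734
SE(x̄_st) = √0.00691734 = 0.0831705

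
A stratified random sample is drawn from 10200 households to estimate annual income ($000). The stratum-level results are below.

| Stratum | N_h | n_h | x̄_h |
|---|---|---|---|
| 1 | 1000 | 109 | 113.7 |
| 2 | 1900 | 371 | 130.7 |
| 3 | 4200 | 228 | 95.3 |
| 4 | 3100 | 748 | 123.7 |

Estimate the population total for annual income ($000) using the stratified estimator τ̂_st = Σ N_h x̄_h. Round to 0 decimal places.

τ̂_st ≈ 1145760

τ̂_st = Σ N_h x̄_h = 1000·113.7 + 1900·130.7 + 4200·95.3 + 3100·123.7 = 1145760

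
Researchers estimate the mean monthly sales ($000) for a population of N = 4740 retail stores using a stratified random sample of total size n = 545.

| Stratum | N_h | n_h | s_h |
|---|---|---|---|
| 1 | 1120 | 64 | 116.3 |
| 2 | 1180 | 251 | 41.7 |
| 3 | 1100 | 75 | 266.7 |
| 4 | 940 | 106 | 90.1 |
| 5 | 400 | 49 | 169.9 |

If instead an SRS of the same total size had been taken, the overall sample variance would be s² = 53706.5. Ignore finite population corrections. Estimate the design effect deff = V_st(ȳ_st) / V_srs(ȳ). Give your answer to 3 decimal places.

deff ≈ 0.716

V̂(ȳ_st) = Σ W_h² s_h²/n_h, with W_h = N_h/N and N = 4740:
  stratum 1: (1120/4740)²·116.3²/64 = 11.7994
  stratum 2: (1180/4740)²·41.7²/251 = 0.429344
  stratum 3: (1100/4740)²·266.7²/75 = 51.0756
  stratum 4: (940/4740)²·90.1²/106 = 3.01192
  stratum 5: (400/4740)²·169.9²/49 = 4.19521
V_st = 70.5114
V_srs = s²/n = 53706.5/545 = 98.544
deff = V_st / V_srs = 70.5114/98.544 = 0.7155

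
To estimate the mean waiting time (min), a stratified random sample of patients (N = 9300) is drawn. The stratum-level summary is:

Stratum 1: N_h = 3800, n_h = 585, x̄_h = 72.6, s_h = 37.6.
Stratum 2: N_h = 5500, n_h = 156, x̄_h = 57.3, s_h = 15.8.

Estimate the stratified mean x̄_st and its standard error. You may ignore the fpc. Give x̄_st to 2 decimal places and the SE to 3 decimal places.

x̄_st ≈ 63.55, SE ≈ 0.981

x̄_st = Σ W_h x̄_h = (3800·72.6 + 5500·57.3)/9300 = 63.55161
V̂(x̄_st) = Σ W_h² s_h²/n_h, with W_h = N_h/N and N = 9300:
  stratum 1: (3800/9300)²·37.6²/585 = 0.403479
  stratum 2: (5500/9300)²·15.8²/156 = 0.559692
V̂(x̄_st) = 0.963171
SE(x̄_st) = √0.963171 = 0.981413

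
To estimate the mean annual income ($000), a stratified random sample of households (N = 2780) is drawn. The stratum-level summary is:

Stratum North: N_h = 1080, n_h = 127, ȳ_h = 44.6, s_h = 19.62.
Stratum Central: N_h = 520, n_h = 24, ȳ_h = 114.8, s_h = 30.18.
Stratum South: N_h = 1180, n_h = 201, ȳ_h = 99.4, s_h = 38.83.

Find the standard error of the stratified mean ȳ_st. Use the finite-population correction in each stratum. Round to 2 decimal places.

V̂(ȳ_st) = Σ W_h² (1 − n_h/N_h) s_h²/n_h, with W_h = N_h/N and N = 2780:
  stratum North: (1080/2780)²·(1 − 127/1080)·19.62²/127 = 0.403665
  stratum Central: (520/2780)²·(1 − 24/520)·30.18²/24 = 1.26655
  stratum South: (1180/2780)²·(1 − 201/1180)·38.83²/201 = 1.12128
V̂(ȳ_st) = 2.7915
SE(ȳ_st) = √2.7915 = 1.67078

SE(ȳ_st) ≈ 1.67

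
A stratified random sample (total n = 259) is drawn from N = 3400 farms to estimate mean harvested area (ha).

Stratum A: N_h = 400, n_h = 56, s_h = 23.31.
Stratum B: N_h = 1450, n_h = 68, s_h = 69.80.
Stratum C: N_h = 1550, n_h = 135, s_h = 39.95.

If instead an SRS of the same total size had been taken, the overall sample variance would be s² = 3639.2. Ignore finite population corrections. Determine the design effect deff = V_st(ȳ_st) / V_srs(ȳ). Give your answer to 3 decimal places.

V̂(ȳ_st) = Σ W_h² s_h²/n_h, with W_h = N_h/N and N = 3400:
  stratum A: (400/3400)²·23.31²/56 = 0.134295
  stratum B: (1450/3400)²·69.80²/68 = 13.0311
  stratum C: (1550/3400)²·39.95²/135 = 2.457
V_st = 15.6224
V_srs = s²/n = 3639.2/259 = 14.051
deff = V_st / V_srs = 15.6224/14.051 = 1.1118

deff ≈ 1.112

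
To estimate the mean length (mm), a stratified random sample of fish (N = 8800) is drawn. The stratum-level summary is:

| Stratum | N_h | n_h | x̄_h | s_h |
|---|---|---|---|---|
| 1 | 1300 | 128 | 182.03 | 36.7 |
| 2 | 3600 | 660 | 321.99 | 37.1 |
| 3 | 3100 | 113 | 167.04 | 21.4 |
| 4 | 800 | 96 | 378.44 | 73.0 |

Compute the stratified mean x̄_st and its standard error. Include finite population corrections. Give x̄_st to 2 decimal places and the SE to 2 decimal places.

x̄_st ≈ 251.86, SE ≈ 1.17

x̄_st = Σ W_h x̄_h = (1300·182.03 + 3600·321.99 + 3100·167.04 + 800·378.44)/8800 = 251.86125
V̂(x̄_st) = Σ W_h² (1 − n_h/N_h) s_h²/n_h, with W_h = N_h/N and N = 8800:
  stratum 1: (1300/8800)²·(1 − 128/1300)·36.7²/128 = 0.207027
  stratum 2: (3600/8800)²·(1 − 660/3600)·37.1²/660 = 0.285029
  stratum 3: (3100/8800)²·(1 − 113/3100)·21.4²/113 = 0.484597
  stratum 4: (800/8800)²·(1 − 96/800)·73.0²/96 = 0.403712
V̂(x̄_st) = 1.38037
SE(x̄_st) = √1.38037 = 1.17489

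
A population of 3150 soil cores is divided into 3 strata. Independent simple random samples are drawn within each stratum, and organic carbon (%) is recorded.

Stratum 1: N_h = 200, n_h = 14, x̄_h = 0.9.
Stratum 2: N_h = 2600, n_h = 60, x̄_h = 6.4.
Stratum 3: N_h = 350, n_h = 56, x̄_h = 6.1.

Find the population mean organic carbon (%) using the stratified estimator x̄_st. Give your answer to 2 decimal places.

N = Σ N_h = 3150. Stratum weights W_h = N_h/N.
x̄_st = (200·0.9 + 2600·6.4 + 350·6.1) / 3150 = 6.0175

x̄_st ≈ 6.02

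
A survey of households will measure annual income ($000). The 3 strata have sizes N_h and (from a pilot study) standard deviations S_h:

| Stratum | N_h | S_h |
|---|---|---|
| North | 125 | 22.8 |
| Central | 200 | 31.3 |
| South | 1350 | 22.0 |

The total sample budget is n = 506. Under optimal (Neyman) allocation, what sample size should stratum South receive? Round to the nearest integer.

387

Neyman allocation: n_h = n · N_h S_h / Σ N_i S_i, with n = 506.
  stratum North: N_h·S_h = 125·22.8 = 2850.00
  stratum Central: N_h·S_h = 200·31.3 = 6260.00
  stratum South: N_h·S_h = 1350·22.0 = 29700.00
Σ N_h S_h = 38810.00
n for stratum South = 506·29700.00/38810.00 = 387.225 → 387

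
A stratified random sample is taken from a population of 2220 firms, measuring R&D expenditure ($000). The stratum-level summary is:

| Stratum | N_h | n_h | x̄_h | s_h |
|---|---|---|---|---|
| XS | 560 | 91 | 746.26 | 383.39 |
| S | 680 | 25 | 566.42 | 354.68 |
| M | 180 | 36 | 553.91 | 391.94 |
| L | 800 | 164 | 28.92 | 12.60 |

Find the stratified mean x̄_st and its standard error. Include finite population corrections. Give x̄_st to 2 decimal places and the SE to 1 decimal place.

x̄_st ≈ 417.08, SE ≈ 23.7

x̄_st = Σ W_h x̄_h = (560·746.26 + 680·566.42 + 180·553.91 + 800·28.92)/2220 = 417.07703
V̂(x̄_st) = Σ W_h² (1 − n_h/N_h) s_h²/n_h, with W_h = N_h/N and N = 2220:
  stratum XS: (560/2220)²·(1 − 91/560)·383.39²/91 = 86.0786
  stratum S: (680/2220)²·(1 − 25/680)·354.68²/25 = 454.755
  stratum M: (180/2220)²·(1 − 36/180)·391.94²/36 = 22.4422
  stratum L: (800/2220)²·(1 − 164/800)·12.60²/164 = 0.0999398
V̂(x̄_st) = 563.376
SE(x̄_st) = √563.376 = 23.7355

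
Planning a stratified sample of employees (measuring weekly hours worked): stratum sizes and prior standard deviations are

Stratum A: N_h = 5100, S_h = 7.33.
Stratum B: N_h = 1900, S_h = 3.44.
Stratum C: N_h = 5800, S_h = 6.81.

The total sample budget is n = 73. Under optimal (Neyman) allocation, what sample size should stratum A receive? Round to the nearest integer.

Neyman allocation: n_h = n · N_h S_h / Σ N_i S_i, with n = 73.
  stratum A: N_h·S_h = 5100·7.33 = 37383.00
  stratum B: N_h·S_h = 1900·3.44 = 6536.00
  stratum C: N_h·S_h = 5800·6.81 = 39498.00
Σ N_h S_h = 83417.00
n for stratum A = 73·37383.00/83417.00 = 32.715 → 33

33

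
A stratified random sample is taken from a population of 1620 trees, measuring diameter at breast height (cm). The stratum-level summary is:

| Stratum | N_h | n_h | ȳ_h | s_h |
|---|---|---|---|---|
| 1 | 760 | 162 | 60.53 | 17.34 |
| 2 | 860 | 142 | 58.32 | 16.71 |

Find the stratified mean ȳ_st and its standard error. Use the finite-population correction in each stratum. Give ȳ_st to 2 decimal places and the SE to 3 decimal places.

ȳ_st ≈ 59.36, SE ≈ 0.885

ȳ_st = Σ W_h ȳ_h = (760·60.53 + 860·58.32)/1620 = 59.35679
V̂(ȳ_st) = Σ W_h² (1 − n_h/N_h) s_h²/n_h, with W_h = N_h/N and N = 1620:
  stratum 1: (760/1620)²·(1 − 162/760)·17.34²/162 = 0.321416
  stratum 2: (860/1620)²·(1 − 142/860)·16.71²/142 = 0.462655
V̂(ȳ_st) = 0.784071
SE(ȳ_st) = √0.784071 = 0.885478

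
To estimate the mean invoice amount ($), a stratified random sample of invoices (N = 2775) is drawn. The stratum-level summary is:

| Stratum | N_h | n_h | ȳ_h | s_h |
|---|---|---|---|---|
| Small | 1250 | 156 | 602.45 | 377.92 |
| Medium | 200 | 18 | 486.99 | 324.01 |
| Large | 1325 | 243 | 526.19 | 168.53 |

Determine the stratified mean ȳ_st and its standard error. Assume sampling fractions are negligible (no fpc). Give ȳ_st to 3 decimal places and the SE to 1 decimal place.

ȳ_st ≈ 557.716, SE ≈ 15.6

ȳ_st = Σ W_h ȳ_h = (1250·602.45 + 200·486.99 + 1325·526.19)/2775 = 557.71613
V̂(ȳ_st) = Σ W_h² s_h²/n_h, with W_h = N_h/N and N = 2775:
  stratum Small: (1250/2775)²·377.92²/156 = 185.767
  stratum Medium: (200/2775)²·324.01²/18 = 30.2955
  stratum Large: (1325/2775)²·168.53²/243 = 26.6473
V̂(ȳ_st) = 242.71
SE(ȳ_st) = √242.71 = 15.5792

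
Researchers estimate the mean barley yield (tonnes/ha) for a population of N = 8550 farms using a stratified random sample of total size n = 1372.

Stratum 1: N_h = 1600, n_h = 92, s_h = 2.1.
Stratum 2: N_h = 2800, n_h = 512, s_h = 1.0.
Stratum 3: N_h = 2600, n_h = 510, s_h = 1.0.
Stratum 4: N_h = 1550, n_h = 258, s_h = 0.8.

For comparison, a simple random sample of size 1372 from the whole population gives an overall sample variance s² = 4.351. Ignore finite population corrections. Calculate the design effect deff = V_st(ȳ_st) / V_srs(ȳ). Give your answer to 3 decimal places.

deff ≈ 0.678

V̂(ȳ_st) = Σ W_h² s_h²/n_h, with W_h = N_h/N and N = 8550:
  stratum 1: (1600/8550)²·2.1²/92 = 0.00167864
  stratum 2: (2800/8550)²·1.0²/512 = 0.000209466
  stratum 3: (2600/8550)²·1.0²/510 = 0.000181319
  stratum 4: (1550/8550)²·0.8²/258 = 8.15251e-05
V_st = 0.00215095
V_srs = s²/n = 4.351/1372 = 0.00317128
deff = V_st / V_srs = 0.00215095/0.00317128 = 0.6783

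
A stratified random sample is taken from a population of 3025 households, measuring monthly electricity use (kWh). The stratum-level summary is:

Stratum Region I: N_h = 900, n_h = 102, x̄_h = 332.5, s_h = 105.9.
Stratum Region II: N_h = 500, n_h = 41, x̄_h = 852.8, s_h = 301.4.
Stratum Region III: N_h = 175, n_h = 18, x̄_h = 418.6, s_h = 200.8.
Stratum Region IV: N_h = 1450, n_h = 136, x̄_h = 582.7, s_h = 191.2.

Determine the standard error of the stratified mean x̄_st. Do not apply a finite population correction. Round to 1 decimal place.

V̂(x̄_st) = Σ W_h² s_h²/n_h, with W_h = N_h/N and N = 3025:
  stratum Region I: (900/3025)²·105.9²/102 = 9.73254
  stratum Region II: (500/3025)²·301.4²/41 = 60.533
  stratum Region III: (175/3025)²·200.8²/18 = 7.49687
  stratum Region IV: (1450/3025)²·191.2²/136 = 61.7621
V̂(x̄_st) = 139.524
SE(x̄_st) = √139.524 = 11.812

SE(x̄_st) ≈ 11.8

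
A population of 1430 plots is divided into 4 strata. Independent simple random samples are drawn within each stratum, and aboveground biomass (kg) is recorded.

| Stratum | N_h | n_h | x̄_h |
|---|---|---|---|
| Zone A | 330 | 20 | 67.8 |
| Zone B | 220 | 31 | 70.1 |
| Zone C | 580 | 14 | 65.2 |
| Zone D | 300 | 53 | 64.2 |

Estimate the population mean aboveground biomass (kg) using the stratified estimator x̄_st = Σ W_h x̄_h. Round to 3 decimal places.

N = Σ N_h = 1430. Stratum weights W_h = N_h/N.
x̄_st = (330·67.8 + 220·70.1 + 580·65.2 + 300·64.2) / 1430 = 66.34406

x̄_st ≈ 66.344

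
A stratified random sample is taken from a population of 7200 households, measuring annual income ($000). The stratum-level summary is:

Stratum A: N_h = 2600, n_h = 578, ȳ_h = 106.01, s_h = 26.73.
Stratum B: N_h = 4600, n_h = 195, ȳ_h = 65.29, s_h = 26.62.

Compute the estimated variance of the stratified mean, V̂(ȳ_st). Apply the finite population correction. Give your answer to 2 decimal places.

V̂(ȳ_st) = Σ W_h² (1 − n_h/N_h) s_h²/n_h, with W_h = N_h/N and N = 7200:
  stratum A: (2600/7200)²·(1 − 578/2600)·26.73²/578 = 0.12536
  stratum B: (4600/7200)²·(1 − 195/4600)·26.62²/195 = 1.42043
V̂(ȳ_st) = 1.54579

V̂(ȳ_st) ≈ 1.55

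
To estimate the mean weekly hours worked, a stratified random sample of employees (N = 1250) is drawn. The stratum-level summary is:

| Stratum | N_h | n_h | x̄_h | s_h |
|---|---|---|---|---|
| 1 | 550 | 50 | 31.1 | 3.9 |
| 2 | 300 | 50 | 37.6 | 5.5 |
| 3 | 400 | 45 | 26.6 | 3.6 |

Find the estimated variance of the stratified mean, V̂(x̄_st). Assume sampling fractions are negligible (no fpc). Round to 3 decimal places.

V̂(x̄_st) ≈ 0.123

V̂(x̄_st) = Σ W_h² s_h²/n_h, with W_h = N_h/N and N = 1250:
  stratum 1: (550/1250)²·3.9²/50 = 0.0588931
  stratum 2: (300/1250)²·5.5²/50 = 0.034848
  stratum 3: (400/1250)²·3.6²/45 = 0.0294912
V̂(x̄_st) = 0.123232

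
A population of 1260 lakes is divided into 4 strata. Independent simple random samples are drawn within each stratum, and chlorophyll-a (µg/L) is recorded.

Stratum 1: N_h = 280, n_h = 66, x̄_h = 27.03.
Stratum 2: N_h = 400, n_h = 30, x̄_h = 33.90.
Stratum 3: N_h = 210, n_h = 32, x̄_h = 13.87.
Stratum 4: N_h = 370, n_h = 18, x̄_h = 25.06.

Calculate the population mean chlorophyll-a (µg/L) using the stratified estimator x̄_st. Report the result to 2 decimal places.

x̄_st ≈ 26.44

N = Σ N_h = 1260. Stratum weights W_h = N_h/N.
x̄_st = (280·27.03 + 400·33.90 + 210·13.87 + 370·25.06) / 1260 = 26.4391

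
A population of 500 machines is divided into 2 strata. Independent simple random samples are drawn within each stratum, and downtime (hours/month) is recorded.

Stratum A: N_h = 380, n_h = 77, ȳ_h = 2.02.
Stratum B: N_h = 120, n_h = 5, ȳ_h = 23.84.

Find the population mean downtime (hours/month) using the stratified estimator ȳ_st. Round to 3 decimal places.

ȳ_st ≈ 7.257

N = Σ N_h = 500. Stratum weights W_h = N_h/N.
ȳ_st = (380·2.02 + 120·23.84) / 500 = 7.25680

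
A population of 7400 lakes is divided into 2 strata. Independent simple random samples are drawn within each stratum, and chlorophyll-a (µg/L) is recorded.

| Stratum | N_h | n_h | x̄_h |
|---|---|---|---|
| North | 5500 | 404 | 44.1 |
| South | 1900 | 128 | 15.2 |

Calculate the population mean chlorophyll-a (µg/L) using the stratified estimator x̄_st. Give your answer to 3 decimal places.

N = Σ N_h = 7400. Stratum weights W_h = N_h/N.
x̄_st = (5500·44.1 + 1900·15.2) / 7400 = 36.67973

x̄_st ≈ 36.680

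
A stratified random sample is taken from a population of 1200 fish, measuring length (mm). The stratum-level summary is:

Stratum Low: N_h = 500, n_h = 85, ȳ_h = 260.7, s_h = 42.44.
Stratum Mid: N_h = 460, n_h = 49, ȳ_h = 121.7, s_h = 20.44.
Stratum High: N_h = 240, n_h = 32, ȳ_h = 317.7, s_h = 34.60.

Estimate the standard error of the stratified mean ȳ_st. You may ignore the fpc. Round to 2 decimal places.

SE(ȳ_st) ≈ 2.54

V̂(ȳ_st) = Σ W_h² s_h²/n_h, with W_h = N_h/N and N = 1200:
  stratum Low: (500/1200)²·42.44²/85 = 3.67883
  stratum Mid: (460/1200)²·20.44²/49 = 1.25291
  stratum High: (240/1200)²·34.60²/32 = 1.49645
V̂(ȳ_st) = 6.42818
SE(ȳ_st) = √6.42818 = 2.53539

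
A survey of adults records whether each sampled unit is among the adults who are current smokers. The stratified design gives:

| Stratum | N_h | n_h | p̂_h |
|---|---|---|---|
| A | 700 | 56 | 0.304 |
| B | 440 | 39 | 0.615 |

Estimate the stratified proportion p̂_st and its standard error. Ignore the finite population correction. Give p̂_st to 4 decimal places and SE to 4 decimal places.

N = 1140; stratum weights W_h = N_h/N.
p̂_st = Σ W_h p̂_h = (700·0.304 + 440·0.615)/1140 = 0.42404
V̂(p̂_st) = Σ W_h² p̂_h(1−p̂_h)/(n_h−1):
  stratum A: (700/1140)²·0.304·0.696/55 = 0.00145046
  stratum B: (440/1140)²·0.615·0.385/38 = 0.000928214
V̂(p̂_st) = 0.00237868; SE = √V̂ = 0.0487717

p̂_st ≈ 0.4240, SE ≈ 0.0488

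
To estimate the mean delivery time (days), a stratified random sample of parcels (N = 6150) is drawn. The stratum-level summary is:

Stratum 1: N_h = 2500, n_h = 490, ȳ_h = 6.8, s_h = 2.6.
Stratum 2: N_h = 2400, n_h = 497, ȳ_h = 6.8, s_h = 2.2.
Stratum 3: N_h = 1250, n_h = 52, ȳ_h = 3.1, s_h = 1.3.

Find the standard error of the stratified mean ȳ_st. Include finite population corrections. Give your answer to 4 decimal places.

V̂(ȳ_st) = Σ W_h² (1 − n_h/N_h) s_h²/n_h, with W_h = N_h/N and N = 6150:
  stratum 1: (2500/6150)²·(1 − 490/2500)·2.6²/490 = 0.00183289
  stratum 2: (2400/6150)²·(1 − 497/2400)·2.2²/497 = 0.00117595
  stratum 3: (1250/6150)²·(1 − 52/1250)·1.3²/52 = 0.00128677
V̂(ȳ_st) = 0.00429561
SE(ȳ_st) = √0.00429561 = 0.0655409

SE(ȳ_st) ≈ 0.0655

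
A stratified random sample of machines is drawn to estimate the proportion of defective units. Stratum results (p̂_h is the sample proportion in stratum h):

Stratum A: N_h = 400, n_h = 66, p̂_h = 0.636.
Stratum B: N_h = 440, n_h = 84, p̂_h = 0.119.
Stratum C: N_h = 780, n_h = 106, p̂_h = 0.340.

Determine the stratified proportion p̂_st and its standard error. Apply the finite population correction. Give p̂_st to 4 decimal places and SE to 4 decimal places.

p̂_st ≈ 0.3531, SE ≈ 0.0262

N = 1620; stratum weights W_h = N_h/N.
p̂_st = Σ W_h p̂_h = (400·0.636 + 440·0.119 + 780·0.340)/1620 = 0.35306
V̂(p̂_st) = Σ W_h² (1 − n_h/N_h) p̂_h(1−p̂_h)/(n_h−1):
  stratum A: (400/1620)²·(1 − 66/400)·0.636·0.364/65 = 0.00018131
  stratum B: (440/1620)²·(1 − 84/440)·0.119·0.881/83 = 7.53906e-05
  stratum C: (780/1620)²·(1 − 106/780)·0.340·0.660/105 = 0.000428113
V̂(p̂_st) = 0.000684813; SE = √V̂ = 0.0261689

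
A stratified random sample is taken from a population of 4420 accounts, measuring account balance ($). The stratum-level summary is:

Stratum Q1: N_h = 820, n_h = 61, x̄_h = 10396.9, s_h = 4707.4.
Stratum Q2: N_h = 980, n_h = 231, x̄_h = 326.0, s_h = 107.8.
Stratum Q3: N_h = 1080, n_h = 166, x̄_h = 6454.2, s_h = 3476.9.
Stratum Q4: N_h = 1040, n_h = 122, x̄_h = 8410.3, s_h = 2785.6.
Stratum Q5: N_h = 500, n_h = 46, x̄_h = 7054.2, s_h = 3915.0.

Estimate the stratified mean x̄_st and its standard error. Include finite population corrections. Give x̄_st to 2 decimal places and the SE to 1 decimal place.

x̄_st = Σ W_h x̄_h = (820·10396.9 + 980·326.0 + 1080·6454.2 + 1040·8410.3 + 500·7054.2)/4420 = 6355.04208
V̂(x̄_st) = Σ W_h² (1 − n_h/N_h) s_h²/n_h, with W_h = N_h/N and N = 4420:
  stratum Q1: (820/4420)²·(1 − 61/820)·4707.4²/61 = 11572.9
  stratum Q2: (980/4420)²·(1 − 231/980)·107.8²/231 = 1.89012
  stratum Q3: (1080/4420)²·(1 − 166/1080)·3476.9²/166 = 3679.61
  stratum Q4: (1040/4420)²·(1 − 122/1040)·2785.6²/122 = 3108.2
  stratum Q5: (500/4420)²·(1 − 46/500)·3915.0²/46 = 3871.57
V̂(x̄_st) = 22234.2
SE(x̄_st) = √22234.2 = 149.111

x̄_st ≈ 6355.04, SE ≈ 149.1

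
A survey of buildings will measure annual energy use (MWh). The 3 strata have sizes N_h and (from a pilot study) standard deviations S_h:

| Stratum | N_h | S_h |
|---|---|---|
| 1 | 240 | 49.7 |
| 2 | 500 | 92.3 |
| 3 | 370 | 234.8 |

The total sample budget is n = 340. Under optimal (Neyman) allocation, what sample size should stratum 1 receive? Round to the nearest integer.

28

Neyman allocation: n_h = n · N_h S_h / Σ N_i S_i, with n = 340.
  stratum 1: N_h·S_h = 240·49.7 = 11928.00
  stratum 2: N_h·S_h = 500·92.3 = 46150.00
  stratum 3: N_h·S_h = 370·234.8 = 86876.00
Σ N_h S_h = 144954.00
n for stratum 1 = 340·11928.00/144954.00 = 27.978 → 28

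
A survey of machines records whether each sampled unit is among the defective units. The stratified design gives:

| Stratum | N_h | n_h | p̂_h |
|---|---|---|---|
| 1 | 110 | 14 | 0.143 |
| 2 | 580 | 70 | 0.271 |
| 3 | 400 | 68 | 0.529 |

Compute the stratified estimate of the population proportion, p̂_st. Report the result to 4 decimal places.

N = 1090; stratum weights W_h = N_h/N.
p̂_st = Σ W_h p̂_h = (110·0.143 + 580·0.271 + 400·0.529)/1090 = 0.35276

p̂_st ≈ 0.3528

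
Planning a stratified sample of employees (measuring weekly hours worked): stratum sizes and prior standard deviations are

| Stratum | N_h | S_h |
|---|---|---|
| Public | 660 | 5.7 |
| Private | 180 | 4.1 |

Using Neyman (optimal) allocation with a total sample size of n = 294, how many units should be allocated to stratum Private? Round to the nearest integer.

48

Neyman allocation: n_h = n · N_h S_h / Σ N_i S_i, with n = 294.
  stratum Public: N_h·S_h = 660·5.7 = 3762.00
  stratum Private: N_h·S_h = 180·4.1 = 738.00
Σ N_h S_h = 4500.00
n for stratum Private = 294·738.00/4500.00 = 48.216 → 48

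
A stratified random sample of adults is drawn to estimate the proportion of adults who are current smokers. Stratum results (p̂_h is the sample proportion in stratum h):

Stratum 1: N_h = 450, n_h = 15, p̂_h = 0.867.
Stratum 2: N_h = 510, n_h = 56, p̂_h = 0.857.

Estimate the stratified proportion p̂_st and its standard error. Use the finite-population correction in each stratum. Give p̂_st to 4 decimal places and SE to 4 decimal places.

p̂_st ≈ 0.8617, SE ≈ 0.0481

N = 960; stratum weights W_h = N_h/N.
p̂_st = Σ W_h p̂_h = (450·0.867 + 510·0.857)/960 = 0.86169
V̂(p̂_st) = Σ W_h² (1 − n_h/N_h) p̂_h(1−p̂_h)/(n_h−1):
  stratum 1: (450/960)²·(1 − 15/450)·0.867·0.133/14 = 0.00174945
  stratum 2: (510/960)²·(1 − 56/510)·0.857·0.143/55 = 0.000559806
V̂(p̂_st) = 0.00230926; SE = √V̂ = 0.0480547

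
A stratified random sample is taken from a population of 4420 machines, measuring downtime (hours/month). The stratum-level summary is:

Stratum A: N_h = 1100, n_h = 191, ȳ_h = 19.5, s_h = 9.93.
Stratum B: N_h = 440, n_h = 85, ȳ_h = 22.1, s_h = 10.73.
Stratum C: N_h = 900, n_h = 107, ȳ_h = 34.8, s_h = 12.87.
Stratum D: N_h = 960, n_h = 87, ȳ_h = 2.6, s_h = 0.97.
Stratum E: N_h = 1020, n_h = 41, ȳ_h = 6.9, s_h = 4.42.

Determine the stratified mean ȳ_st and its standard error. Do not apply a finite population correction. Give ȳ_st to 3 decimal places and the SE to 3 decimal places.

ȳ_st = Σ W_h ȳ_h = (1100·19.5 + 440·22.1 + 900·34.8 + 960·2.6 + 1020·6.9)/4420 = 16.29593
V̂(ȳ_st) = Σ W_h² s_h²/n_h, with W_h = N_h/N and N = 4420:
  stratum A: (1100/4420)²·9.93²/191 = 0.0319747
  stratum B: (440/4420)²·10.73²/85 = 0.0134227
  stratum C: (900/4420)²·12.87²/107 = 0.0641821
  stratum D: (960/4420)²·0.97²/87 = 0.000510178
  stratum E: (1020/4420)²·4.42²/41 = 0.0253756
V̂(ȳ_st) = 0.135465
SE(ȳ_st) = √0.135465 = 0.368056

ȳ_st ≈ 16.296, SE ≈ 0.368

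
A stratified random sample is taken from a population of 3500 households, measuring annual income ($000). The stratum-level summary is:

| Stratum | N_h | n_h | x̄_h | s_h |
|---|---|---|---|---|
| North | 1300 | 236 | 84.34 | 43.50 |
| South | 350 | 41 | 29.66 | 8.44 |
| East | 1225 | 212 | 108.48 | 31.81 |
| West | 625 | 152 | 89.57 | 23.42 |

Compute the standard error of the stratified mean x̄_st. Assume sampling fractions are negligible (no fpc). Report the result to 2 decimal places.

V̂(x̄_st) = Σ W_h² s_h²/n_h, with W_h = N_h/N and N = 3500:
  stratum North: (1300/3500)²·43.50²/236 = 1.10616
  stratum South: (350/3500)²·8.44²/41 = 0.017374
  stratum East: (1225/3500)²·31.81²/212 = 0.584693
  stratum West: (625/3500)²·23.42²/152 = 0.115068
V̂(x̄_st) = 1.82329
SE(x̄_st) = √1.82329 = 1.35029

SE(x̄_st) ≈ 1.35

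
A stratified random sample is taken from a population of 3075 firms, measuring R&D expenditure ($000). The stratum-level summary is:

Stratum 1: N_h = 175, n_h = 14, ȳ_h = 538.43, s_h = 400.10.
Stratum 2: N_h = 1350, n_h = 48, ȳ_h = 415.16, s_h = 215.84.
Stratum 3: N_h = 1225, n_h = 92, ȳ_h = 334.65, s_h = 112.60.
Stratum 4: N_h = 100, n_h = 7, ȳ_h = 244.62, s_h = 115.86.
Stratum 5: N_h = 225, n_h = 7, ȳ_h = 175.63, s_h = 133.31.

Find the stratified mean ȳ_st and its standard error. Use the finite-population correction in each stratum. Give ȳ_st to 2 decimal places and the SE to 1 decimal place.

ȳ_st ≈ 367.03, SE ≈ 15.8

ȳ_st = Σ W_h ȳ_h = (175·538.43 + 1350·415.16 + 1225·334.65 + 100·244.62 + 225·175.63)/3075 = 367.02967
V̂(ȳ_st) = Σ W_h² (1 − n_h/N_h) s_h²/n_h, with W_h = N_h/N and N = 3075:
  stratum 1: (175/3075)²·(1 − 14/175)·400.10²/14 = 34.0708
  stratum 2: (1350/3075)²·(1 − 48/1350)·215.84²/48 = 180.417
  stratum 3: (1225/3075)²·(1 − 92/1225)·112.60²/92 = 20.2285
  stratum 4: (100/3075)²·(1 − 7/100)·115.86²/7 = 1.88609
  stratum 5: (225/3075)²·(1 − 7/225)·133.31²/7 = 13.1697
V̂(ȳ_st) = 249.772
SE(ȳ_st) = √249.772 = 15.8042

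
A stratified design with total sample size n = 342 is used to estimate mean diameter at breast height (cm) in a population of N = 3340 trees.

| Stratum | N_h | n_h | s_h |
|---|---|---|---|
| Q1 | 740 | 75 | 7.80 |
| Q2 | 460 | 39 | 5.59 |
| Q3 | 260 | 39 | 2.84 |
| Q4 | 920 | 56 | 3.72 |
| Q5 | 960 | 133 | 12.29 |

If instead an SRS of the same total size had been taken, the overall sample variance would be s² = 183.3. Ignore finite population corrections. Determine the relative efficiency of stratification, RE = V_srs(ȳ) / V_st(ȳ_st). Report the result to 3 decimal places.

V̂(ȳ_st) = Σ W_h² s_h²/n_h, with W_h = N_h/N and N = 3340:
  stratum Q1: (740/3340)²·7.80²/75 = 0.0398197
  stratum Q2: (460/3340)²·5.59²/39 = 0.0151978
  stratum Q3: (260/3340)²·2.84²/39 = 0.00125322
  stratum Q4: (920/3340)²·3.72²/56 = 0.0187491
  stratum Q5: (960/3340)²·12.29²/133 = 0.0938213
V_st = 0.168841
V_srs = s²/n = 183.3/342 = 0.535965
Relative efficiency = V_srs / V_st = 0.535965/0.168841 = 3.1744

RE ≈ 3.174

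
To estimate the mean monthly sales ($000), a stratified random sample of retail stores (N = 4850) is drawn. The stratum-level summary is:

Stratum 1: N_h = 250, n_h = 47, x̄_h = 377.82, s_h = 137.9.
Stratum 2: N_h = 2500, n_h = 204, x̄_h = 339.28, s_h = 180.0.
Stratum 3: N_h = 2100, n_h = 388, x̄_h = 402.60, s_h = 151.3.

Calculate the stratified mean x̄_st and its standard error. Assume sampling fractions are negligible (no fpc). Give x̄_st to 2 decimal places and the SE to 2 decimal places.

x̄_st = Σ W_h x̄_h = (250·377.82 + 2500·339.28 + 2100·402.60)/4850 = 368.68351
V̂(x̄_st) = Σ W_h² s_h²/n_h, with W_h = N_h/N and N = 4850:
  stratum 1: (250/4850)²·137.9²/47 = 1.07505
  stratum 2: (2500/4850)²·180.0²/204 = 42.1999
  stratum 3: (2100/4850)²·151.3²/388 = 11.0612
V̂(x̄_st) = 54.3361
SE(x̄_st) = √54.3361 = 7.3713

x̄_st ≈ 368.68, SE ≈ 7.37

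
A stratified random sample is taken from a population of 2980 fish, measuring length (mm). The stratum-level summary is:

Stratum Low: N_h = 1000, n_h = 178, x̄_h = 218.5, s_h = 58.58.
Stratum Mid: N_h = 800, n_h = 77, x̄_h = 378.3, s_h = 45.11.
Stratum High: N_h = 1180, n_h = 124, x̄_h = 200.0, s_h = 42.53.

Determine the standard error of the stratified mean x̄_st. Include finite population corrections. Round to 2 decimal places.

V̂(x̄_st) = Σ W_h² (1 − n_h/N_h) s_h²/n_h, with W_h = N_h/N and N = 2980:
  stratum Low: (1000/2980)²·(1 − 178/1000)·58.58²/178 = 1.78451
  stratum Mid: (800/2980)²·(1 − 77/800)·45.11²/77 = 1.72128
  stratum High: (1180/2980)²·(1 − 124/1180)·42.53²/124 = 2.04683
V̂(x̄_st) = 5.55262
SE(x̄_st) = √5.55262 = 2.3564

SE(x̄_st) ≈ 2.36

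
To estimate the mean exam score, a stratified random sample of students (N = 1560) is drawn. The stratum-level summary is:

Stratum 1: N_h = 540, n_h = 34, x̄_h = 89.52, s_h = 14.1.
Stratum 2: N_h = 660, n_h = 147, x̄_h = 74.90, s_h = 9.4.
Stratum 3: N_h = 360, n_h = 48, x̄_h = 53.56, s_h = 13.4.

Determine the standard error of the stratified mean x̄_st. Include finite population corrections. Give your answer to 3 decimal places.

V̂(x̄_st) = Σ W_h² (1 − n_h/N_h) s_h²/n_h, with W_h = N_h/N and N = 1560:
  stratum 1: (540/1560)²·(1 − 34/540)·14.1²/34 = 0.65653
  stratum 2: (660/1560)²·(1 − 147/660)·9.4²/147 = 0.0836278
  stratum 3: (360/1560)²·(1 − 48/360)·13.4²/48 = 0.172654
V̂(x̄_st) = 0.912811
SE(x̄_st) = √0.912811 = 0.955412

SE(x̄_st) ≈ 0.955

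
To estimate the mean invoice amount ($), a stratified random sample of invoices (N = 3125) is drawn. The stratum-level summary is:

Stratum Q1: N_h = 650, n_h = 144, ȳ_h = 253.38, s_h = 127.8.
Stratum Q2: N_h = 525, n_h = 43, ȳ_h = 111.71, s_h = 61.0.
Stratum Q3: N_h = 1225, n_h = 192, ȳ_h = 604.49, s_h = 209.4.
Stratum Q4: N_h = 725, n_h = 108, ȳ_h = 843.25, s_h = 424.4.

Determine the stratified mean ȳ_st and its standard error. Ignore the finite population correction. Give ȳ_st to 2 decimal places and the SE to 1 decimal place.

ȳ_st ≈ 504.06, SE ≈ 11.5

ȳ_st = Σ W_h ȳ_h = (650·253.38 + 525·111.71 + 1225·604.49 + 725·843.25)/3125 = 504.06440
V̂(ȳ_st) = Σ W_h² s_h²/n_h, with W_h = N_h/N and N = 3125:
  stratum Q1: (650/3125)²·127.8²/144 = 4.90711
  stratum Q2: (525/3125)²·61.0²/43 = 2.44236
  stratum Q3: (1225/3125)²·209.4²/192 = 35.0933
  stratum Q4: (725/3125)²·424.4²/108 = 89.7642
V̂(ȳ_st) = 132.207
SE(ȳ_st) = √132.207 = 11.4981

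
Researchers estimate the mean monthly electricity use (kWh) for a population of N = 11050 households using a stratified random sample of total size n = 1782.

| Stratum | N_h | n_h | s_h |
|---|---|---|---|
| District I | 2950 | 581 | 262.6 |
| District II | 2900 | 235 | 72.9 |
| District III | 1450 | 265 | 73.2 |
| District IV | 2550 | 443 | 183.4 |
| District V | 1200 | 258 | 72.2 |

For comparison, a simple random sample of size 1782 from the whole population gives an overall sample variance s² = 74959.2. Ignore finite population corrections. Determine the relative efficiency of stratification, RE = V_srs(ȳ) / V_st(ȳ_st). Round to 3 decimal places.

V̂(ȳ_st) = Σ W_h² s_h²/n_h, with W_h = N_h/N and N = 11050:
  stratum District I: (2950/11050)²·262.6²/581 = 8.45927
  stratum District II: (2900/11050)²·72.9²/235 = 1.55761
  stratum District III: (1450/11050)²·73.2²/265 = 0.348167
  stratum District IV: (2550/11050)²·183.4²/443 = 4.04344
  stratum District V: (1200/11050)²·72.2²/258 = 0.238283
V_st = 14.6468
V_srs = s²/n = 74959.2/1782 = 42.0646
Relative efficiency = V_srs / V_st = 42.0646/14.6468 = 2.8719

RE ≈ 2.872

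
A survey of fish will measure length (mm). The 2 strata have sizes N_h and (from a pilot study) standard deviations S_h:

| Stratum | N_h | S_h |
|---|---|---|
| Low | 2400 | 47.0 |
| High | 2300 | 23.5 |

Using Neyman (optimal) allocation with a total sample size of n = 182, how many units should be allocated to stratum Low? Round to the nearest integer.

Neyman allocation: n_h = n · N_h S_h / Σ N_i S_i, with n = 182.
  stratum Low: N_h·S_h = 2400·47.0 = 112800.00
  stratum High: N_h·S_h = 2300·23.5 = 54050.00
Σ N_h S_h = 166850.00
n for stratum Low = 182·112800.00/166850.00 = 123.042 → 123

123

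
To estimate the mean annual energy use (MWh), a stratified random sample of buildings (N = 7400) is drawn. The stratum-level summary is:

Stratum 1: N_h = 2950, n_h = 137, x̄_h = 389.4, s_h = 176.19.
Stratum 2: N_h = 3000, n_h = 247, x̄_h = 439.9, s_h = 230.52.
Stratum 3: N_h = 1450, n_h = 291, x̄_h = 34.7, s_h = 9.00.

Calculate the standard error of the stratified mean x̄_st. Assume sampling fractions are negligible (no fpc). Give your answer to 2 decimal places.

V̂(x̄_st) = Σ W_h² s_h²/n_h, with W_h = N_h/N and N = 7400:
  stratum 1: (2950/7400)²·176.19²/137 = 36.01
  stratum 2: (3000/7400)²·230.52²/247 = 35.3589
  stratum 3: (1450/7400)²·9.00²/291 = 0.0106872
V̂(x̄_st) = 71.3796
SE(x̄_st) = √71.3796 = 8.44864

SE(x̄_st) ≈ 8.45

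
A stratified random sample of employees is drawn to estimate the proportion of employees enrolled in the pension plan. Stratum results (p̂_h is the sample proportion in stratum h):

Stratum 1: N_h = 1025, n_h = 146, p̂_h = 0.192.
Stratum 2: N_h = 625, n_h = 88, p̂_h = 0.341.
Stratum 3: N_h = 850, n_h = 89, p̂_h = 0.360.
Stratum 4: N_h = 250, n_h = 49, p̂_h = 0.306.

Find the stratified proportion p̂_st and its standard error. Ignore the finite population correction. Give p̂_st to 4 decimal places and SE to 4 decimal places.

p̂_st ≈ 0.2882, SE ≈ 0.0238

N = 2750; stratum weights W_h = N_h/N.
p̂_st = Σ W_h p̂_h = (1025·0.192 + 625·0.341 + 850·0.360 + 250·0.306)/2750 = 0.28815
V̂(p̂_st) = Σ W_h² p̂_h(1−p̂_h)/(n_h−1):
  stratum 1: (1025/2750)²·0.192·0.808/145 = 0.000148637
  stratum 2: (625/2750)²·0.341·0.659/87 = 0.000133418
  stratum 3: (850/2750)²·0.360·0.640/88 = 0.000250134
  stratum 4: (250/2750)²·0.306·0.694/48 = 3.6564e-05
V̂(p̂_st) = 0.000568753; SE = √V̂ = 0.0238485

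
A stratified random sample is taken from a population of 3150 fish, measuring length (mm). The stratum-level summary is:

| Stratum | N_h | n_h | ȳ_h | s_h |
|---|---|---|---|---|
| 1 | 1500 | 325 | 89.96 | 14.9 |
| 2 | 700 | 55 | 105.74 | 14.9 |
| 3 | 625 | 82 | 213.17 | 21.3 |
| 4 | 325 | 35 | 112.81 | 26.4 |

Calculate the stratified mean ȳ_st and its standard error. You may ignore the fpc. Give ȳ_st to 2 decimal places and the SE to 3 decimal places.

ȳ_st ≈ 120.27, SE ≈ 0.885

ȳ_st = Σ W_h ȳ_h = (1500·89.96 + 700·105.74 + 625·213.17 + 325·112.81)/3150 = 120.27063
V̂(ȳ_st) = Σ W_h² s_h²/n_h, with W_h = N_h/N and N = 3150:
  stratum 1: (1500/3150)²·14.9²/325 = 0.1549
  stratum 2: (700/3150)²·14.9²/55 = 0.199336
  stratum 3: (625/3150)²·21.3²/82 = 0.217813
  stratum 4: (325/3150)²·26.4²/35 = 0.211975
V̂(ȳ_st) = 0.784024
SE(ȳ_st) = √0.784024 = 0.885451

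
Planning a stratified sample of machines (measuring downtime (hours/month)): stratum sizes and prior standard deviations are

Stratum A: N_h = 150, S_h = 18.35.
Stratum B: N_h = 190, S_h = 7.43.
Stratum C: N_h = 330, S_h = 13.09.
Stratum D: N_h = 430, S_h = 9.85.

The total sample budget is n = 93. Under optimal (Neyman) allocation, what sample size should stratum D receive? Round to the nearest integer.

Neyman allocation: n_h = n · N_h S_h / Σ N_i S_i, with n = 93.
  stratum A: N_h·S_h = 150·18.35 = 2752.50
  stratum B: N_h·S_h = 190·7.43 = 1411.70
  stratum C: N_h·S_h = 330·13.09 = 4319.70
  stratum D: N_h·S_h = 430·9.85 = 4235.50
Σ N_h S_h = 12719.40
n for stratum D = 93·4235.50/12719.40 = 30.969 → 31

31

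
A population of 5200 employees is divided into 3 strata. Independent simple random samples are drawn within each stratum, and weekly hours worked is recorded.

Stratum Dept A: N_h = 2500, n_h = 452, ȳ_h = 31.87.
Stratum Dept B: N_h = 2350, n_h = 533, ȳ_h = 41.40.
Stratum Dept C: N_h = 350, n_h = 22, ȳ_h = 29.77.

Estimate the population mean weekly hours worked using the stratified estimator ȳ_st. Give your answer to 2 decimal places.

ȳ_st ≈ 36.04

N = Σ N_h = 5200. Stratum weights W_h = N_h/N.
ȳ_st = (2500·31.87 + 2350·41.40 + 350·29.77) / 5200 = 36.0355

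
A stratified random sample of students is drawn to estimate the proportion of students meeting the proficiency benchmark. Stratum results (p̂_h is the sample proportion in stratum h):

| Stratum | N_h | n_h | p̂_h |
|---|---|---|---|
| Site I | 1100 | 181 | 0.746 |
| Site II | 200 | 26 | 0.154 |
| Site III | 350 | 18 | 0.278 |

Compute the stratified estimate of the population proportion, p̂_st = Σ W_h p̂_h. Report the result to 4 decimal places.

N = 1650; stratum weights W_h = N_h/N.
p̂_st = Σ W_h p̂_h = (1100·0.746 + 200·0.154 + 350·0.278)/1650 = 0.57497

p̂_st ≈ 0.5750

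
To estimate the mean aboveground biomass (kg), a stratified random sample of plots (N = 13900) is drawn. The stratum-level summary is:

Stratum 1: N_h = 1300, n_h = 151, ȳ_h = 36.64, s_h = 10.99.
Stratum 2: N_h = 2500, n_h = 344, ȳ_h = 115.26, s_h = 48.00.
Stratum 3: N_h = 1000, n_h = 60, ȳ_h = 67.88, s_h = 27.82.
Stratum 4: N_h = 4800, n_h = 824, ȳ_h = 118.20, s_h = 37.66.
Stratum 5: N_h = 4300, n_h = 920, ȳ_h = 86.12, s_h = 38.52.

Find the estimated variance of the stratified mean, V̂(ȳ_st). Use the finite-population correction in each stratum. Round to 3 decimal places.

V̂(ȳ_st) ≈ 0.547

V̂(ȳ_st) = Σ W_h² (1 − n_h/N_h) s_h²/n_h, with W_h = N_h/N and N = 13900:
  stratum 1: (1300/13900)²·(1 − 151/1300)·10.99²/151 = 0.00618375
  stratum 2: (2500/13900)²·(1 − 344/2500)·48.00²/344 = 0.186846
  stratum 3: (1000/13900)²·(1 − 60/1000)·27.82²/60 = 0.0627569
  stratum 4: (4800/13900)²·(1 − 824/4800)·37.66²/824 = 0.170017
  stratum 5: (4300/13900)²·(1 − 920/4300)·38.52²/920 = 0.121322
V̂(ȳ_st) = 0.547125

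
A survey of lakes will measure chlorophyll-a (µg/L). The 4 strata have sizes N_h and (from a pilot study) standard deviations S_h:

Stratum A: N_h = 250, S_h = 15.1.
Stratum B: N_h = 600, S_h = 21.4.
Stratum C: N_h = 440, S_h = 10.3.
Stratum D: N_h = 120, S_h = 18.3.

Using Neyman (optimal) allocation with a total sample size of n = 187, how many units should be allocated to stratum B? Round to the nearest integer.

103

Neyman allocation: n_h = n · N_h S_h / Σ N_i S_i, with n = 187.
  stratum A: N_h·S_h = 250·15.1 = 3775.00
  stratum B: N_h·S_h = 600·21.4 = 12840.00
  stratum C: N_h·S_h = 440·10.3 = 4532.00
  stratum D: N_h·S_h = 120·18.3 = 2196.00
Σ N_h S_h = 23343.00
n for stratum B = 187·12840.00/23343.00 = 102.861 → 103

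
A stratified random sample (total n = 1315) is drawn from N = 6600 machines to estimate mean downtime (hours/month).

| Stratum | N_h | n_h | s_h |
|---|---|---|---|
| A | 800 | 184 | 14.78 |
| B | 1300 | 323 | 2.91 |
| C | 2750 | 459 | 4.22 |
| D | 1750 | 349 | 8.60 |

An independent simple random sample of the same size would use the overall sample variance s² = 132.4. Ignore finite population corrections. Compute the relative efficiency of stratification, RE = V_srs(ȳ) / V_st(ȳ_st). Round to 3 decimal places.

V̂(ȳ_st) = Σ W_h² s_h²/n_h, with W_h = N_h/N and N = 6600:
  stratum A: (800/6600)²·14.78²/184 = 0.0174431
  stratum B: (1300/6600)²·2.91²/323 = 0.00101714
  stratum C: (2750/6600)²·4.22²/459 = 0.00673581
  stratum D: (1750/6600)²·8.60²/349 = 0.0148991
V_st = 0.0400951
V_srs = s²/n = 132.4/1315 = 0.100684
Relative efficiency = V_srs / V_st = 0.100684/0.0400951 = 2.5111

RE ≈ 2.511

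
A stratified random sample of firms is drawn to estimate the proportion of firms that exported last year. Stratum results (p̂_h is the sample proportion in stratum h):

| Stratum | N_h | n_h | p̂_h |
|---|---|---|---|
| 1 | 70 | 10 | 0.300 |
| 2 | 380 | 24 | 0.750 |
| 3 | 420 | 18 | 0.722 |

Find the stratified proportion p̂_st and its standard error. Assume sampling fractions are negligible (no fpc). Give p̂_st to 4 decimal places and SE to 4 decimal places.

p̂_st ≈ 0.7003, SE ≈ 0.0668

N = 870; stratum weights W_h = N_h/N.
p̂_st = Σ W_h p̂_h = (70·0.300 + 380·0.750 + 420·0.722)/870 = 0.70028
V̂(p̂_st) = Σ W_h² p̂_h(1−p̂_h)/(n_h−1):
  stratum 1: (70/870)²·0.300·0.700/9 = 0.000151055
  stratum 2: (380/870)²·0.750·0.250/23 = 0.00155526
  stratum 3: (420/870)²·0.722·0.278/17 = 0.00275165
V̂(p̂_st) = 0.00445796; SE = √V̂ = 0.066768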